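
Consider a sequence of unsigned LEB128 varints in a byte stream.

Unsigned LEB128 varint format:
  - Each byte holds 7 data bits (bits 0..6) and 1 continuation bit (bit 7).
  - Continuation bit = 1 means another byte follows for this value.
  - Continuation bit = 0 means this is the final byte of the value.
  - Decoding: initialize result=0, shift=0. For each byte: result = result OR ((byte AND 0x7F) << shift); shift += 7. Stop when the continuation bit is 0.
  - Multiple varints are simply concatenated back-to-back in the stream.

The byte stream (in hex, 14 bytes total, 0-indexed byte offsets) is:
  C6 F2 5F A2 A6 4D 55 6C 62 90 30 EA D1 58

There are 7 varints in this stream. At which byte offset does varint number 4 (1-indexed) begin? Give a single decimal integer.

  byte[0]=0xC6 cont=1 payload=0x46=70: acc |= 70<<0 -> acc=70 shift=7
  byte[1]=0xF2 cont=1 payload=0x72=114: acc |= 114<<7 -> acc=14662 shift=14
  byte[2]=0x5F cont=0 payload=0x5F=95: acc |= 95<<14 -> acc=1571142 shift=21 [end]
Varint 1: bytes[0:3] = C6 F2 5F -> value 1571142 (3 byte(s))
  byte[3]=0xA2 cont=1 payload=0x22=34: acc |= 34<<0 -> acc=34 shift=7
  byte[4]=0xA6 cont=1 payload=0x26=38: acc |= 38<<7 -> acc=4898 shift=14
  byte[5]=0x4D cont=0 payload=0x4D=77: acc |= 77<<14 -> acc=1266466 shift=21 [end]
Varint 2: bytes[3:6] = A2 A6 4D -> value 1266466 (3 byte(s))
  byte[6]=0x55 cont=0 payload=0x55=85: acc |= 85<<0 -> acc=85 shift=7 [end]
Varint 3: bytes[6:7] = 55 -> value 85 (1 byte(s))
  byte[7]=0x6C cont=0 payload=0x6C=108: acc |= 108<<0 -> acc=108 shift=7 [end]
Varint 4: bytes[7:8] = 6C -> value 108 (1 byte(s))
  byte[8]=0x62 cont=0 payload=0x62=98: acc |= 98<<0 -> acc=98 shift=7 [end]
Varint 5: bytes[8:9] = 62 -> value 98 (1 byte(s))
  byte[9]=0x90 cont=1 payload=0x10=16: acc |= 16<<0 -> acc=16 shift=7
  byte[10]=0x30 cont=0 payload=0x30=48: acc |= 48<<7 -> acc=6160 shift=14 [end]
Varint 6: bytes[9:11] = 90 30 -> value 6160 (2 byte(s))
  byte[11]=0xEA cont=1 payload=0x6A=106: acc |= 106<<0 -> acc=106 shift=7
  byte[12]=0xD1 cont=1 payload=0x51=81: acc |= 81<<7 -> acc=10474 shift=14
  byte[13]=0x58 cont=0 payload=0x58=88: acc |= 88<<14 -> acc=1452266 shift=21 [end]
Varint 7: bytes[11:14] = EA D1 58 -> value 1452266 (3 byte(s))

Answer: 7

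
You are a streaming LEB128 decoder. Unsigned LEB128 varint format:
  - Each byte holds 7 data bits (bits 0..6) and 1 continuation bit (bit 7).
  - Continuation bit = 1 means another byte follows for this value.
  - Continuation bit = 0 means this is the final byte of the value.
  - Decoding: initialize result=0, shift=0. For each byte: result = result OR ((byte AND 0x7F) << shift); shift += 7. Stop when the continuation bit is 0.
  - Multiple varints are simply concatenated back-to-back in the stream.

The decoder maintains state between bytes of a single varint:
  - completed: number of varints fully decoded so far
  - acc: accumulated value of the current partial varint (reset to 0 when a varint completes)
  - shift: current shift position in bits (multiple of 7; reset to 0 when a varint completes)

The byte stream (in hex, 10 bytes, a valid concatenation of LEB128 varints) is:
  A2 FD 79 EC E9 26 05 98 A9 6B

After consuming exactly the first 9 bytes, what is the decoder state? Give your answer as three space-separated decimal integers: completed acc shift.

byte[0]=0xA2 cont=1 payload=0x22: acc |= 34<<0 -> completed=0 acc=34 shift=7
byte[1]=0xFD cont=1 payload=0x7D: acc |= 125<<7 -> completed=0 acc=16034 shift=14
byte[2]=0x79 cont=0 payload=0x79: varint #1 complete (value=1998498); reset -> completed=1 acc=0 shift=0
byte[3]=0xEC cont=1 payload=0x6C: acc |= 108<<0 -> completed=1 acc=108 shift=7
byte[4]=0xE9 cont=1 payload=0x69: acc |= 105<<7 -> completed=1 acc=13548 shift=14
byte[5]=0x26 cont=0 payload=0x26: varint #2 complete (value=636140); reset -> completed=2 acc=0 shift=0
byte[6]=0x05 cont=0 payload=0x05: varint #3 complete (value=5); reset -> completed=3 acc=0 shift=0
byte[7]=0x98 cont=1 payload=0x18: acc |= 24<<0 -> completed=3 acc=24 shift=7
byte[8]=0xA9 cont=1 payload=0x29: acc |= 41<<7 -> completed=3 acc=5272 shift=14

Answer: 3 5272 14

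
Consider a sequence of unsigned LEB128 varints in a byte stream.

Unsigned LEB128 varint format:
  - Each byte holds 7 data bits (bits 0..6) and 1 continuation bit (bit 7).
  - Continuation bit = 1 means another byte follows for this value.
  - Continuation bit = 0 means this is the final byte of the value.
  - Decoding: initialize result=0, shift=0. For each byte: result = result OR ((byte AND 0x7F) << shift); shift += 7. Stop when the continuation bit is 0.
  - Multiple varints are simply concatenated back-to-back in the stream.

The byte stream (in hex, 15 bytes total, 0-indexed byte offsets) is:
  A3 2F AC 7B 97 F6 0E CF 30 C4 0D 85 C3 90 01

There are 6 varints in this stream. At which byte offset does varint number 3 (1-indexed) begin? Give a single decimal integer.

  byte[0]=0xA3 cont=1 payload=0x23=35: acc |= 35<<0 -> acc=35 shift=7
  byte[1]=0x2F cont=0 payload=0x2F=47: acc |= 47<<7 -> acc=6051 shift=14 [end]
Varint 1: bytes[0:2] = A3 2F -> value 6051 (2 byte(s))
  byte[2]=0xAC cont=1 payload=0x2C=44: acc |= 44<<0 -> acc=44 shift=7
  byte[3]=0x7B cont=0 payload=0x7B=123: acc |= 123<<7 -> acc=15788 shift=14 [end]
Varint 2: bytes[2:4] = AC 7B -> value 15788 (2 byte(s))
  byte[4]=0x97 cont=1 payload=0x17=23: acc |= 23<<0 -> acc=23 shift=7
  byte[5]=0xF6 cont=1 payload=0x76=118: acc |= 118<<7 -> acc=15127 shift=14
  byte[6]=0x0E cont=0 payload=0x0E=14: acc |= 14<<14 -> acc=244503 shift=21 [end]
Varint 3: bytes[4:7] = 97 F6 0E -> value 244503 (3 byte(s))
  byte[7]=0xCF cont=1 payload=0x4F=79: acc |= 79<<0 -> acc=79 shift=7
  byte[8]=0x30 cont=0 payload=0x30=48: acc |= 48<<7 -> acc=6223 shift=14 [end]
Varint 4: bytes[7:9] = CF 30 -> value 6223 (2 byte(s))
  byte[9]=0xC4 cont=1 payload=0x44=68: acc |= 68<<0 -> acc=68 shift=7
  byte[10]=0x0D cont=0 payload=0x0D=13: acc |= 13<<7 -> acc=1732 shift=14 [end]
Varint 5: bytes[9:11] = C4 0D -> value 1732 (2 byte(s))
  byte[11]=0x85 cont=1 payload=0x05=5: acc |= 5<<0 -> acc=5 shift=7
  byte[12]=0xC3 cont=1 payload=0x43=67: acc |= 67<<7 -> acc=8581 shift=14
  byte[13]=0x90 cont=1 payload=0x10=16: acc |= 16<<14 -> acc=270725 shift=21
  byte[14]=0x01 cont=0 payload=0x01=1: acc |= 1<<21 -> acc=2367877 shift=28 [end]
Varint 6: bytes[11:15] = 85 C3 90 01 -> value 2367877 (4 byte(s))

Answer: 4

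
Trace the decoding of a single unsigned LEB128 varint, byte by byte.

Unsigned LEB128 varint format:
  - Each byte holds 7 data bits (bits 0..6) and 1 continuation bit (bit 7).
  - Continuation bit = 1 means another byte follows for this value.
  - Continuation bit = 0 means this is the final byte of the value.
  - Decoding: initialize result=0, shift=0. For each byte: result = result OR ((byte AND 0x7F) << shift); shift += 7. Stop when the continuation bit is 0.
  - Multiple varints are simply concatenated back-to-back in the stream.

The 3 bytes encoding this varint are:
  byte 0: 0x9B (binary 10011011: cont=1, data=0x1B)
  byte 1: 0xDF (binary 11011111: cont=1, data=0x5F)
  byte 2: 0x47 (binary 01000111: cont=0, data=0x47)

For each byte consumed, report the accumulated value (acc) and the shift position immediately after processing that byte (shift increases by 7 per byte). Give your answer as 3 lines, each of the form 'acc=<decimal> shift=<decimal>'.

Answer: acc=27 shift=7
acc=12187 shift=14
acc=1175451 shift=21

Derivation:
byte 0=0x9B: payload=0x1B=27, contrib = 27<<0 = 27; acc -> 27, shift -> 7
byte 1=0xDF: payload=0x5F=95, contrib = 95<<7 = 12160; acc -> 12187, shift -> 14
byte 2=0x47: payload=0x47=71, contrib = 71<<14 = 1163264; acc -> 1175451, shift -> 21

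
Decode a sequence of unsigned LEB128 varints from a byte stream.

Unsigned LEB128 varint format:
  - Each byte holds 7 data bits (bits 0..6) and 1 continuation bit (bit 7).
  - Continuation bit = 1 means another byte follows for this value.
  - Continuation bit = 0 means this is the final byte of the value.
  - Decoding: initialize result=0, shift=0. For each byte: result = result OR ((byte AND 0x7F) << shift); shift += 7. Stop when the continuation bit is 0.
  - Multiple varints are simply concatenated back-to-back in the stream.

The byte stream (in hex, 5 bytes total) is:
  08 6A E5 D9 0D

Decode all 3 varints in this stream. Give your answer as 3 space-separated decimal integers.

Answer: 8 106 224485

Derivation:
  byte[0]=0x08 cont=0 payload=0x08=8: acc |= 8<<0 -> acc=8 shift=7 [end]
Varint 1: bytes[0:1] = 08 -> value 8 (1 byte(s))
  byte[1]=0x6A cont=0 payload=0x6A=106: acc |= 106<<0 -> acc=106 shift=7 [end]
Varint 2: bytes[1:2] = 6A -> value 106 (1 byte(s))
  byte[2]=0xE5 cont=1 payload=0x65=101: acc |= 101<<0 -> acc=101 shift=7
  byte[3]=0xD9 cont=1 payload=0x59=89: acc |= 89<<7 -> acc=11493 shift=14
  byte[4]=0x0D cont=0 payload=0x0D=13: acc |= 13<<14 -> acc=224485 shift=21 [end]
Varint 3: bytes[2:5] = E5 D9 0D -> value 224485 (3 byte(s))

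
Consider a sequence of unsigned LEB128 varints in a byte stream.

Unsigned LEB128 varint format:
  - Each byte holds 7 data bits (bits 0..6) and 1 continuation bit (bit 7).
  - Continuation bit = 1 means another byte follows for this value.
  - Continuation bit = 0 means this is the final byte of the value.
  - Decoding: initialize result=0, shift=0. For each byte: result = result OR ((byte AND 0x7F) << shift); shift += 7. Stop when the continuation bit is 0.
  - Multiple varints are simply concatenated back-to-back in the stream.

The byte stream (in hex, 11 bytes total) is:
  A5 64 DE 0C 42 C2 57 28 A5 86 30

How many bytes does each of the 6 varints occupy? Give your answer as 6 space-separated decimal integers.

Answer: 2 2 1 2 1 3

Derivation:
  byte[0]=0xA5 cont=1 payload=0x25=37: acc |= 37<<0 -> acc=37 shift=7
  byte[1]=0x64 cont=0 payload=0x64=100: acc |= 100<<7 -> acc=12837 shift=14 [end]
Varint 1: bytes[0:2] = A5 64 -> value 12837 (2 byte(s))
  byte[2]=0xDE cont=1 payload=0x5E=94: acc |= 94<<0 -> acc=94 shift=7
  byte[3]=0x0C cont=0 payload=0x0C=12: acc |= 12<<7 -> acc=1630 shift=14 [end]
Varint 2: bytes[2:4] = DE 0C -> value 1630 (2 byte(s))
  byte[4]=0x42 cont=0 payload=0x42=66: acc |= 66<<0 -> acc=66 shift=7 [end]
Varint 3: bytes[4:5] = 42 -> value 66 (1 byte(s))
  byte[5]=0xC2 cont=1 payload=0x42=66: acc |= 66<<0 -> acc=66 shift=7
  byte[6]=0x57 cont=0 payload=0x57=87: acc |= 87<<7 -> acc=11202 shift=14 [end]
Varint 4: bytes[5:7] = C2 57 -> value 11202 (2 byte(s))
  byte[7]=0x28 cont=0 payload=0x28=40: acc |= 40<<0 -> acc=40 shift=7 [end]
Varint 5: bytes[7:8] = 28 -> value 40 (1 byte(s))
  byte[8]=0xA5 cont=1 payload=0x25=37: acc |= 37<<0 -> acc=37 shift=7
  byte[9]=0x86 cont=1 payload=0x06=6: acc |= 6<<7 -> acc=805 shift=14
  byte[10]=0x30 cont=0 payload=0x30=48: acc |= 48<<14 -> acc=787237 shift=21 [end]
Varint 6: bytes[8:11] = A5 86 30 -> value 787237 (3 byte(s))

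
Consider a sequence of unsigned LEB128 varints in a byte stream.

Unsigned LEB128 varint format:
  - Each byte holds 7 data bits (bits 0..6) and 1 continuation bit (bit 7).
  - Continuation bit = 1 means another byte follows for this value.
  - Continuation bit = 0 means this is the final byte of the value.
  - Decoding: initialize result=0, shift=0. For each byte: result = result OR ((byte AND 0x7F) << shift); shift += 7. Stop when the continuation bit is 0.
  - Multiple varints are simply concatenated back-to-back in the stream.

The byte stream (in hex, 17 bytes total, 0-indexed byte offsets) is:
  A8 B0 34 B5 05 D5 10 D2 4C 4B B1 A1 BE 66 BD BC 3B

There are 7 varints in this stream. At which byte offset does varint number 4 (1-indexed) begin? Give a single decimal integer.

Answer: 7

Derivation:
  byte[0]=0xA8 cont=1 payload=0x28=40: acc |= 40<<0 -> acc=40 shift=7
  byte[1]=0xB0 cont=1 payload=0x30=48: acc |= 48<<7 -> acc=6184 shift=14
  byte[2]=0x34 cont=0 payload=0x34=52: acc |= 52<<14 -> acc=858152 shift=21 [end]
Varint 1: bytes[0:3] = A8 B0 34 -> value 858152 (3 byte(s))
  byte[3]=0xB5 cont=1 payload=0x35=53: acc |= 53<<0 -> acc=53 shift=7
  byte[4]=0x05 cont=0 payload=0x05=5: acc |= 5<<7 -> acc=693 shift=14 [end]
Varint 2: bytes[3:5] = B5 05 -> value 693 (2 byte(s))
  byte[5]=0xD5 cont=1 payload=0x55=85: acc |= 85<<0 -> acc=85 shift=7
  byte[6]=0x10 cont=0 payload=0x10=16: acc |= 16<<7 -> acc=2133 shift=14 [end]
Varint 3: bytes[5:7] = D5 10 -> value 2133 (2 byte(s))
  byte[7]=0xD2 cont=1 payload=0x52=82: acc |= 82<<0 -> acc=82 shift=7
  byte[8]=0x4C cont=0 payload=0x4C=76: acc |= 76<<7 -> acc=9810 shift=14 [end]
Varint 4: bytes[7:9] = D2 4C -> value 9810 (2 byte(s))
  byte[9]=0x4B cont=0 payload=0x4B=75: acc |= 75<<0 -> acc=75 shift=7 [end]
Varint 5: bytes[9:10] = 4B -> value 75 (1 byte(s))
  byte[10]=0xB1 cont=1 payload=0x31=49: acc |= 49<<0 -> acc=49 shift=7
  byte[11]=0xA1 cont=1 payload=0x21=33: acc |= 33<<7 -> acc=4273 shift=14
  byte[12]=0xBE cont=1 payload=0x3E=62: acc |= 62<<14 -> acc=1020081 shift=21
  byte[13]=0x66 cont=0 payload=0x66=102: acc |= 102<<21 -> acc=214929585 shift=28 [end]
Varint 6: bytes[10:14] = B1 A1 BE 66 -> value 214929585 (4 byte(s))
  byte[14]=0xBD cont=1 payload=0x3D=61: acc |= 61<<0 -> acc=61 shift=7
  byte[15]=0xBC cont=1 payload=0x3C=60: acc |= 60<<7 -> acc=7741 shift=14
  byte[16]=0x3B cont=0 payload=0x3B=59: acc |= 59<<14 -> acc=974397 shift=21 [end]
Varint 7: bytes[14:17] = BD BC 3B -> value 974397 (3 byte(s))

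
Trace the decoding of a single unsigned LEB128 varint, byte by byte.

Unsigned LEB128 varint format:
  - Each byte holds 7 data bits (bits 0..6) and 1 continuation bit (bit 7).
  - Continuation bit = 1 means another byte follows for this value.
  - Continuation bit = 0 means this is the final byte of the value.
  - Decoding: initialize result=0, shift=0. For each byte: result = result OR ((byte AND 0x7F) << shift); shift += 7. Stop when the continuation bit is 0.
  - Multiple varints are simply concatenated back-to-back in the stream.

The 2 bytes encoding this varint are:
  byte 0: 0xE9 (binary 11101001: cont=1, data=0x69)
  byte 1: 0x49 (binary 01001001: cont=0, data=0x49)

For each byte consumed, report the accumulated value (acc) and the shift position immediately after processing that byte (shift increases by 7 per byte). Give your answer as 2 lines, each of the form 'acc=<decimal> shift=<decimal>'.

Answer: acc=105 shift=7
acc=9449 shift=14

Derivation:
byte 0=0xE9: payload=0x69=105, contrib = 105<<0 = 105; acc -> 105, shift -> 7
byte 1=0x49: payload=0x49=73, contrib = 73<<7 = 9344; acc -> 9449, shift -> 14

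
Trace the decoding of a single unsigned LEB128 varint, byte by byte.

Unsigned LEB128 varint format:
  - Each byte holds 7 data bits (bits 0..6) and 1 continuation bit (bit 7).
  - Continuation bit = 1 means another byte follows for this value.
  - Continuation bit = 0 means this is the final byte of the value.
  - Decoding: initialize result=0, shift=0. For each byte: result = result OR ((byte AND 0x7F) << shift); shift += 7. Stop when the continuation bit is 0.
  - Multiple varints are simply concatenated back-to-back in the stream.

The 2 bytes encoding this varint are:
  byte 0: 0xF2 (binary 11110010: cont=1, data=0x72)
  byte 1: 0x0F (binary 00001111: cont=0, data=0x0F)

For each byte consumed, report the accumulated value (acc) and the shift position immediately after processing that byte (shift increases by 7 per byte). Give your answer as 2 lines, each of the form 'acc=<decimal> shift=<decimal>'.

byte 0=0xF2: payload=0x72=114, contrib = 114<<0 = 114; acc -> 114, shift -> 7
byte 1=0x0F: payload=0x0F=15, contrib = 15<<7 = 1920; acc -> 2034, shift -> 14

Answer: acc=114 shift=7
acc=2034 shift=14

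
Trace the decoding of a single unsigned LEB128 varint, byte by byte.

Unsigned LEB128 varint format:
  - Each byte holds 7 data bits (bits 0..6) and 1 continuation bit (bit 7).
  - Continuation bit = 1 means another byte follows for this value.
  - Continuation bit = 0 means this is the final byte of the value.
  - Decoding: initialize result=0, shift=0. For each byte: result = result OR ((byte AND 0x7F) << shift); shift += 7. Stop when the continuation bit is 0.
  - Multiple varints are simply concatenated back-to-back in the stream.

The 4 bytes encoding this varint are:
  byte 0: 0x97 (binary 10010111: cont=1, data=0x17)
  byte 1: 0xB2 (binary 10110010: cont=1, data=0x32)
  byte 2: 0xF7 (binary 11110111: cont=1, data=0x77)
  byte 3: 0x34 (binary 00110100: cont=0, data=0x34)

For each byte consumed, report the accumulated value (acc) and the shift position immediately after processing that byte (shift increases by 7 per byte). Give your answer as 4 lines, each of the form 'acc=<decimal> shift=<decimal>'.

Answer: acc=23 shift=7
acc=6423 shift=14
acc=1956119 shift=21
acc=111008023 shift=28

Derivation:
byte 0=0x97: payload=0x17=23, contrib = 23<<0 = 23; acc -> 23, shift -> 7
byte 1=0xB2: payload=0x32=50, contrib = 50<<7 = 6400; acc -> 6423, shift -> 14
byte 2=0xF7: payload=0x77=119, contrib = 119<<14 = 1949696; acc -> 1956119, shift -> 21
byte 3=0x34: payload=0x34=52, contrib = 52<<21 = 109051904; acc -> 111008023, shift -> 28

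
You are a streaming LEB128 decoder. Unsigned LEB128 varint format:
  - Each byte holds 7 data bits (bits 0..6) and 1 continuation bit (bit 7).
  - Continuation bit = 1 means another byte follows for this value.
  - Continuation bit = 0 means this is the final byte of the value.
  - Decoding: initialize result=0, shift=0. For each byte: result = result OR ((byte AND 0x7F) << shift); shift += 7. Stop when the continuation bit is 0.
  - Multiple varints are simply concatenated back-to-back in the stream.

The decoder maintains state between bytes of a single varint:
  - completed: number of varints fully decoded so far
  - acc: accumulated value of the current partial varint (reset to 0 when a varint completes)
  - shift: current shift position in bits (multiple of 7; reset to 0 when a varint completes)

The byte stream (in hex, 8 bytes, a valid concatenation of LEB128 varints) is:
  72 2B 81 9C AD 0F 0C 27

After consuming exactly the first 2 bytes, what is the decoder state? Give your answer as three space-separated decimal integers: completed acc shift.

Answer: 2 0 0

Derivation:
byte[0]=0x72 cont=0 payload=0x72: varint #1 complete (value=114); reset -> completed=1 acc=0 shift=0
byte[1]=0x2B cont=0 payload=0x2B: varint #2 complete (value=43); reset -> completed=2 acc=0 shift=0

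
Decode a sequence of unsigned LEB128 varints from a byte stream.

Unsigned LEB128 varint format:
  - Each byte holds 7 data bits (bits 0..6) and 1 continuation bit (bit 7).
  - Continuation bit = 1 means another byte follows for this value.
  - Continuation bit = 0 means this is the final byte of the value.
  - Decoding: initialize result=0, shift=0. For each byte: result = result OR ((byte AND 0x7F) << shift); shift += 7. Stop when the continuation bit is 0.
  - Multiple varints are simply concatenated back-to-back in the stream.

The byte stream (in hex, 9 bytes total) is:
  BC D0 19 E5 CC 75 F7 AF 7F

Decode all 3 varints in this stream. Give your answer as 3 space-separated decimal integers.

Answer: 419900 1926757 2086903

Derivation:
  byte[0]=0xBC cont=1 payload=0x3C=60: acc |= 60<<0 -> acc=60 shift=7
  byte[1]=0xD0 cont=1 payload=0x50=80: acc |= 80<<7 -> acc=10300 shift=14
  byte[2]=0x19 cont=0 payload=0x19=25: acc |= 25<<14 -> acc=419900 shift=21 [end]
Varint 1: bytes[0:3] = BC D0 19 -> value 419900 (3 byte(s))
  byte[3]=0xE5 cont=1 payload=0x65=101: acc |= 101<<0 -> acc=101 shift=7
  byte[4]=0xCC cont=1 payload=0x4C=76: acc |= 76<<7 -> acc=9829 shift=14
  byte[5]=0x75 cont=0 payload=0x75=117: acc |= 117<<14 -> acc=1926757 shift=21 [end]
Varint 2: bytes[3:6] = E5 CC 75 -> value 1926757 (3 byte(s))
  byte[6]=0xF7 cont=1 payload=0x77=119: acc |= 119<<0 -> acc=119 shift=7
  byte[7]=0xAF cont=1 payload=0x2F=47: acc |= 47<<7 -> acc=6135 shift=14
  byte[8]=0x7F cont=0 payload=0x7F=127: acc |= 127<<14 -> acc=2086903 shift=21 [end]
Varint 3: bytes[6:9] = F7 AF 7F -> value 2086903 (3 byte(s))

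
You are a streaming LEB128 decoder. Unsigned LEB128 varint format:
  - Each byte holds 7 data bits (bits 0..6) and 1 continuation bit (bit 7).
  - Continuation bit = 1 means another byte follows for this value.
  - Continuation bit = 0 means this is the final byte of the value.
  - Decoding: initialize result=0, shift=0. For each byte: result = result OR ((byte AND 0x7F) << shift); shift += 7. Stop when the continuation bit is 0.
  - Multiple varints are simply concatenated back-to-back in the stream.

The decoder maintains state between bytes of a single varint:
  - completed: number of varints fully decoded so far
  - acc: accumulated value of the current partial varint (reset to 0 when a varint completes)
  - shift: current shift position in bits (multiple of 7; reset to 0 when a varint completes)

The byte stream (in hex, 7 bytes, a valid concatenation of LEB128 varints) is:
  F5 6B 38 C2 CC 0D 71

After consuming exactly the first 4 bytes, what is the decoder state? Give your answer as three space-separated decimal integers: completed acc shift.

byte[0]=0xF5 cont=1 payload=0x75: acc |= 117<<0 -> completed=0 acc=117 shift=7
byte[1]=0x6B cont=0 payload=0x6B: varint #1 complete (value=13813); reset -> completed=1 acc=0 shift=0
byte[2]=0x38 cont=0 payload=0x38: varint #2 complete (value=56); reset -> completed=2 acc=0 shift=0
byte[3]=0xC2 cont=1 payload=0x42: acc |= 66<<0 -> completed=2 acc=66 shift=7

Answer: 2 66 7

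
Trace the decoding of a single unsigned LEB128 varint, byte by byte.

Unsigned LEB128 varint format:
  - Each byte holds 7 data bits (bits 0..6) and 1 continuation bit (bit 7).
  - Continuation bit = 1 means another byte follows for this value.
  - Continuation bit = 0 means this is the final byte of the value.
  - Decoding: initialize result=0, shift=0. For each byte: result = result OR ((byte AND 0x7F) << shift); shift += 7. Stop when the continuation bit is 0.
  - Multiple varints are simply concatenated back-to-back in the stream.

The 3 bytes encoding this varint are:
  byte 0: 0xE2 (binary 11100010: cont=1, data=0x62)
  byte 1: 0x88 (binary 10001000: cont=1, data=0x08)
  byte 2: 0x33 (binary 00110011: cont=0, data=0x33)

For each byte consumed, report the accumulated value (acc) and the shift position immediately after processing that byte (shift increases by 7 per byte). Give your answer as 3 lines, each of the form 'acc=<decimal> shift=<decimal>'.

byte 0=0xE2: payload=0x62=98, contrib = 98<<0 = 98; acc -> 98, shift -> 7
byte 1=0x88: payload=0x08=8, contrib = 8<<7 = 1024; acc -> 1122, shift -> 14
byte 2=0x33: payload=0x33=51, contrib = 51<<14 = 835584; acc -> 836706, shift -> 21

Answer: acc=98 shift=7
acc=1122 shift=14
acc=836706 shift=21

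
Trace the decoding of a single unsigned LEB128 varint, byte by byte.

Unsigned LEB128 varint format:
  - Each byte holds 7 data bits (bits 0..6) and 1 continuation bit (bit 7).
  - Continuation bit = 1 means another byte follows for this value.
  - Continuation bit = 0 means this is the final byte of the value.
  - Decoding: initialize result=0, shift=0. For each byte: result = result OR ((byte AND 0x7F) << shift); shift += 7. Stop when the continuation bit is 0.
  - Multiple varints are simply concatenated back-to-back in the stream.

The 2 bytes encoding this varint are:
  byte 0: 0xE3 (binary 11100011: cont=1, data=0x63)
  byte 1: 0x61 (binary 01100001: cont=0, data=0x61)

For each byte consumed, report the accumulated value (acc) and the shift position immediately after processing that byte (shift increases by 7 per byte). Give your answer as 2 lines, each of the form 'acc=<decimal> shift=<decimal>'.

byte 0=0xE3: payload=0x63=99, contrib = 99<<0 = 99; acc -> 99, shift -> 7
byte 1=0x61: payload=0x61=97, contrib = 97<<7 = 12416; acc -> 12515, shift -> 14

Answer: acc=99 shift=7
acc=12515 shift=14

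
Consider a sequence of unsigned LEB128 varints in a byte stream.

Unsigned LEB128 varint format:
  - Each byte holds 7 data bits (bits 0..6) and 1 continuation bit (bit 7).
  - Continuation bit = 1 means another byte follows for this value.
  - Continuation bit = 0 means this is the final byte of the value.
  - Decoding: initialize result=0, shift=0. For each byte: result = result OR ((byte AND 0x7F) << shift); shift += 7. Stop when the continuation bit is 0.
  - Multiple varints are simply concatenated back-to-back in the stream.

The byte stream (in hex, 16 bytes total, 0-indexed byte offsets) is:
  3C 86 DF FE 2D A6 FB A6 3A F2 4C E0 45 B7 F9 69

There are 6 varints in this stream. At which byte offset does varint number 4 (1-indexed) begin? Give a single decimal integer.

Answer: 9

Derivation:
  byte[0]=0x3C cont=0 payload=0x3C=60: acc |= 60<<0 -> acc=60 shift=7 [end]
Varint 1: bytes[0:1] = 3C -> value 60 (1 byte(s))
  byte[1]=0x86 cont=1 payload=0x06=6: acc |= 6<<0 -> acc=6 shift=7
  byte[2]=0xDF cont=1 payload=0x5F=95: acc |= 95<<7 -> acc=12166 shift=14
  byte[3]=0xFE cont=1 payload=0x7E=126: acc |= 126<<14 -> acc=2076550 shift=21
  byte[4]=0x2D cont=0 payload=0x2D=45: acc |= 45<<21 -> acc=96448390 shift=28 [end]
Varint 2: bytes[1:5] = 86 DF FE 2D -> value 96448390 (4 byte(s))
  byte[5]=0xA6 cont=1 payload=0x26=38: acc |= 38<<0 -> acc=38 shift=7
  byte[6]=0xFB cont=1 payload=0x7B=123: acc |= 123<<7 -> acc=15782 shift=14
  byte[7]=0xA6 cont=1 payload=0x26=38: acc |= 38<<14 -> acc=638374 shift=21
  byte[8]=0x3A cont=0 payload=0x3A=58: acc |= 58<<21 -> acc=122273190 shift=28 [end]
Varint 3: bytes[5:9] = A6 FB A6 3A -> value 122273190 (4 byte(s))
  byte[9]=0xF2 cont=1 payload=0x72=114: acc |= 114<<0 -> acc=114 shift=7
  byte[10]=0x4C cont=0 payload=0x4C=76: acc |= 76<<7 -> acc=9842 shift=14 [end]
Varint 4: bytes[9:11] = F2 4C -> value 9842 (2 byte(s))
  byte[11]=0xE0 cont=1 payload=0x60=96: acc |= 96<<0 -> acc=96 shift=7
  byte[12]=0x45 cont=0 payload=0x45=69: acc |= 69<<7 -> acc=8928 shift=14 [end]
Varint 5: bytes[11:13] = E0 45 -> value 8928 (2 byte(s))
  byte[13]=0xB7 cont=1 payload=0x37=55: acc |= 55<<0 -> acc=55 shift=7
  byte[14]=0xF9 cont=1 payload=0x79=121: acc |= 121<<7 -> acc=15543 shift=14
  byte[15]=0x69 cont=0 payload=0x69=105: acc |= 105<<14 -> acc=1735863 shift=21 [end]
Varint 6: bytes[13:16] = B7 F9 69 -> value 1735863 (3 byte(s))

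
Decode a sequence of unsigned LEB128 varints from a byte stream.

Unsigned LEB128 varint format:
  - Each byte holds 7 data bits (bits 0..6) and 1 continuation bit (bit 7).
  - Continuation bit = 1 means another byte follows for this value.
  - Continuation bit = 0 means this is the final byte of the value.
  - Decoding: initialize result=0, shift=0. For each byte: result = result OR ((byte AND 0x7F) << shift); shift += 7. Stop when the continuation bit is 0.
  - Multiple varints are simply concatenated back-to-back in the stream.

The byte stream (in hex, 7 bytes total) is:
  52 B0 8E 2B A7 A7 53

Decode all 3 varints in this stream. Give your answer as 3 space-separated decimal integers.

  byte[0]=0x52 cont=0 payload=0x52=82: acc |= 82<<0 -> acc=82 shift=7 [end]
Varint 1: bytes[0:1] = 52 -> value 82 (1 byte(s))
  byte[1]=0xB0 cont=1 payload=0x30=48: acc |= 48<<0 -> acc=48 shift=7
  byte[2]=0x8E cont=1 payload=0x0E=14: acc |= 14<<7 -> acc=1840 shift=14
  byte[3]=0x2B cont=0 payload=0x2B=43: acc |= 43<<14 -> acc=706352 shift=21 [end]
Varint 2: bytes[1:4] = B0 8E 2B -> value 706352 (3 byte(s))
  byte[4]=0xA7 cont=1 payload=0x27=39: acc |= 39<<0 -> acc=39 shift=7
  byte[5]=0xA7 cont=1 payload=0x27=39: acc |= 39<<7 -> acc=5031 shift=14
  byte[6]=0x53 cont=0 payload=0x53=83: acc |= 83<<14 -> acc=1364903 shift=21 [end]
Varint 3: bytes[4:7] = A7 A7 53 -> value 1364903 (3 byte(s))

Answer: 82 706352 1364903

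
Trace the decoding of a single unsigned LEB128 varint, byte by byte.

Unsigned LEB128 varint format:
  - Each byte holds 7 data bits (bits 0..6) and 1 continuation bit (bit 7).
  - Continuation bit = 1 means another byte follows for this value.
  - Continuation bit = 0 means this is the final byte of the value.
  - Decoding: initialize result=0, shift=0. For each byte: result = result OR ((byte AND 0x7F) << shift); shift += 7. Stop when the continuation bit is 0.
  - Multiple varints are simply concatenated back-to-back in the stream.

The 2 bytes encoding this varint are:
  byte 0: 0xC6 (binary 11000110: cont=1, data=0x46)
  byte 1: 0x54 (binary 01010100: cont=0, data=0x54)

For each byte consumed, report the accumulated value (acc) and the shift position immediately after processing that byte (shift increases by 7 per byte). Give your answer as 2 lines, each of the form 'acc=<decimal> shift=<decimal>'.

byte 0=0xC6: payload=0x46=70, contrib = 70<<0 = 70; acc -> 70, shift -> 7
byte 1=0x54: payload=0x54=84, contrib = 84<<7 = 10752; acc -> 10822, shift -> 14

Answer: acc=70 shift=7
acc=10822 shift=14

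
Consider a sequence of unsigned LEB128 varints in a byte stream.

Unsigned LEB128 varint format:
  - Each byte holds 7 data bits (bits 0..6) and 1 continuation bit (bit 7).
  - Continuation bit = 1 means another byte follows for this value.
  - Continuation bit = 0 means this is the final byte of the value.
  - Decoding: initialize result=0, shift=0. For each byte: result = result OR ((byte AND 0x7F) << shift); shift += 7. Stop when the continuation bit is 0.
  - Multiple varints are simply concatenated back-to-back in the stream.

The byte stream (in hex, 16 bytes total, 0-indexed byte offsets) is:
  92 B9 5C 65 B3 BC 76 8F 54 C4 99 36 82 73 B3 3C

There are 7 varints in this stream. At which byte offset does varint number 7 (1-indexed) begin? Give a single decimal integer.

  byte[0]=0x92 cont=1 payload=0x12=18: acc |= 18<<0 -> acc=18 shift=7
  byte[1]=0xB9 cont=1 payload=0x39=57: acc |= 57<<7 -> acc=7314 shift=14
  byte[2]=0x5C cont=0 payload=0x5C=92: acc |= 92<<14 -> acc=1514642 shift=21 [end]
Varint 1: bytes[0:3] = 92 B9 5C -> value 1514642 (3 byte(s))
  byte[3]=0x65 cont=0 payload=0x65=101: acc |= 101<<0 -> acc=101 shift=7 [end]
Varint 2: bytes[3:4] = 65 -> value 101 (1 byte(s))
  byte[4]=0xB3 cont=1 payload=0x33=51: acc |= 51<<0 -> acc=51 shift=7
  byte[5]=0xBC cont=1 payload=0x3C=60: acc |= 60<<7 -> acc=7731 shift=14
  byte[6]=0x76 cont=0 payload=0x76=118: acc |= 118<<14 -> acc=1941043 shift=21 [end]
Varint 3: bytes[4:7] = B3 BC 76 -> value 1941043 (3 byte(s))
  byte[7]=0x8F cont=1 payload=0x0F=15: acc |= 15<<0 -> acc=15 shift=7
  byte[8]=0x54 cont=0 payload=0x54=84: acc |= 84<<7 -> acc=10767 shift=14 [end]
Varint 4: bytes[7:9] = 8F 54 -> value 10767 (2 byte(s))
  byte[9]=0xC4 cont=1 payload=0x44=68: acc |= 68<<0 -> acc=68 shift=7
  byte[10]=0x99 cont=1 payload=0x19=25: acc |= 25<<7 -> acc=3268 shift=14
  byte[11]=0x36 cont=0 payload=0x36=54: acc |= 54<<14 -> acc=888004 shift=21 [end]
Varint 5: bytes[9:12] = C4 99 36 -> value 888004 (3 byte(s))
  byte[12]=0x82 cont=1 payload=0x02=2: acc |= 2<<0 -> acc=2 shift=7
  byte[13]=0x73 cont=0 payload=0x73=115: acc |= 115<<7 -> acc=14722 shift=14 [end]
Varint 6: bytes[12:14] = 82 73 -> value 14722 (2 byte(s))
  byte[14]=0xB3 cont=1 payload=0x33=51: acc |= 51<<0 -> acc=51 shift=7
  byte[15]=0x3C cont=0 payload=0x3C=60: acc |= 60<<7 -> acc=7731 shift=14 [end]
Varint 7: bytes[14:16] = B3 3C -> value 7731 (2 byte(s))

Answer: 14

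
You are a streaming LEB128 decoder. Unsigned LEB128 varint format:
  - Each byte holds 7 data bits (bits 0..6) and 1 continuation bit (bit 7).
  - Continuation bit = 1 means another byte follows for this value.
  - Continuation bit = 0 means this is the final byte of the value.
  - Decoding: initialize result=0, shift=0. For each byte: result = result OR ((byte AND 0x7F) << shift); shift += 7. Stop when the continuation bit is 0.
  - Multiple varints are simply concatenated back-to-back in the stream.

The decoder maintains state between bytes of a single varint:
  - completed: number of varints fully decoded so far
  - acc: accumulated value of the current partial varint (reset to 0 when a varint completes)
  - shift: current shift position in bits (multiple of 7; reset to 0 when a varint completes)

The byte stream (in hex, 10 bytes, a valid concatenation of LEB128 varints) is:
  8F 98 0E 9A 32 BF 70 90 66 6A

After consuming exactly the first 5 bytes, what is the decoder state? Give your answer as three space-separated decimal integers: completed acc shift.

Answer: 2 0 0

Derivation:
byte[0]=0x8F cont=1 payload=0x0F: acc |= 15<<0 -> completed=0 acc=15 shift=7
byte[1]=0x98 cont=1 payload=0x18: acc |= 24<<7 -> completed=0 acc=3087 shift=14
byte[2]=0x0E cont=0 payload=0x0E: varint #1 complete (value=232463); reset -> completed=1 acc=0 shift=0
byte[3]=0x9A cont=1 payload=0x1A: acc |= 26<<0 -> completed=1 acc=26 shift=7
byte[4]=0x32 cont=0 payload=0x32: varint #2 complete (value=6426); reset -> completed=2 acc=0 shift=0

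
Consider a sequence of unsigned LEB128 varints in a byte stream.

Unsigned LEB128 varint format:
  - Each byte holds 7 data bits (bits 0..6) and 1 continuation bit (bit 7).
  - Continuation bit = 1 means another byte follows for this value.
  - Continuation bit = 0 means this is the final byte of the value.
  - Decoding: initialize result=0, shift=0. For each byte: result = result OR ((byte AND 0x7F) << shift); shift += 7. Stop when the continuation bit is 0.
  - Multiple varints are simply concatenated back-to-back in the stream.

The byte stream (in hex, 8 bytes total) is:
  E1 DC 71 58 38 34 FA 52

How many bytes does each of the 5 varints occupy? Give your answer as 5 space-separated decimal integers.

  byte[0]=0xE1 cont=1 payload=0x61=97: acc |= 97<<0 -> acc=97 shift=7
  byte[1]=0xDC cont=1 payload=0x5C=92: acc |= 92<<7 -> acc=11873 shift=14
  byte[2]=0x71 cont=0 payload=0x71=113: acc |= 113<<14 -> acc=1863265 shift=21 [end]
Varint 1: bytes[0:3] = E1 DC 71 -> value 1863265 (3 byte(s))
  byte[3]=0x58 cont=0 payload=0x58=88: acc |= 88<<0 -> acc=88 shift=7 [end]
Varint 2: bytes[3:4] = 58 -> value 88 (1 byte(s))
  byte[4]=0x38 cont=0 payload=0x38=56: acc |= 56<<0 -> acc=56 shift=7 [end]
Varint 3: bytes[4:5] = 38 -> value 56 (1 byte(s))
  byte[5]=0x34 cont=0 payload=0x34=52: acc |= 52<<0 -> acc=52 shift=7 [end]
Varint 4: bytes[5:6] = 34 -> value 52 (1 byte(s))
  byte[6]=0xFA cont=1 payload=0x7A=122: acc |= 122<<0 -> acc=122 shift=7
  byte[7]=0x52 cont=0 payload=0x52=82: acc |= 82<<7 -> acc=10618 shift=14 [end]
Varint 5: bytes[6:8] = FA 52 -> value 10618 (2 byte(s))

Answer: 3 1 1 1 2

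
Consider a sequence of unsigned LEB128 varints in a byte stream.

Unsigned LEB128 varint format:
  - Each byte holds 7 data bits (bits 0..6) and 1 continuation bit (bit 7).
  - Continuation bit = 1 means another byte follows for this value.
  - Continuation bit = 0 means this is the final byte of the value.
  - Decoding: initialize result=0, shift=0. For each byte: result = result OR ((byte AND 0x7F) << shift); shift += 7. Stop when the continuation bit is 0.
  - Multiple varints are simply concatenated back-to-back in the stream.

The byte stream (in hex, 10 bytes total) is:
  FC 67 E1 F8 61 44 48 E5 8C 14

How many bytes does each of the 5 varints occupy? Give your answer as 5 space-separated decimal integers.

  byte[0]=0xFC cont=1 payload=0x7C=124: acc |= 124<<0 -> acc=124 shift=7
  byte[1]=0x67 cont=0 payload=0x67=103: acc |= 103<<7 -> acc=13308 shift=14 [end]
Varint 1: bytes[0:2] = FC 67 -> value 13308 (2 byte(s))
  byte[2]=0xE1 cont=1 payload=0x61=97: acc |= 97<<0 -> acc=97 shift=7
  byte[3]=0xF8 cont=1 payload=0x78=120: acc |= 120<<7 -> acc=15457 shift=14
  byte[4]=0x61 cont=0 payload=0x61=97: acc |= 97<<14 -> acc=1604705 shift=21 [end]
Varint 2: bytes[2:5] = E1 F8 61 -> value 1604705 (3 byte(s))
  byte[5]=0x44 cont=0 payload=0x44=68: acc |= 68<<0 -> acc=68 shift=7 [end]
Varint 3: bytes[5:6] = 44 -> value 68 (1 byte(s))
  byte[6]=0x48 cont=0 payload=0x48=72: acc |= 72<<0 -> acc=72 shift=7 [end]
Varint 4: bytes[6:7] = 48 -> value 72 (1 byte(s))
  byte[7]=0xE5 cont=1 payload=0x65=101: acc |= 101<<0 -> acc=101 shift=7
  byte[8]=0x8C cont=1 payload=0x0C=12: acc |= 12<<7 -> acc=1637 shift=14
  byte[9]=0x14 cont=0 payload=0x14=20: acc |= 20<<14 -> acc=329317 shift=21 [end]
Varint 5: bytes[7:10] = E5 8C 14 -> value 329317 (3 byte(s))

Answer: 2 3 1 1 3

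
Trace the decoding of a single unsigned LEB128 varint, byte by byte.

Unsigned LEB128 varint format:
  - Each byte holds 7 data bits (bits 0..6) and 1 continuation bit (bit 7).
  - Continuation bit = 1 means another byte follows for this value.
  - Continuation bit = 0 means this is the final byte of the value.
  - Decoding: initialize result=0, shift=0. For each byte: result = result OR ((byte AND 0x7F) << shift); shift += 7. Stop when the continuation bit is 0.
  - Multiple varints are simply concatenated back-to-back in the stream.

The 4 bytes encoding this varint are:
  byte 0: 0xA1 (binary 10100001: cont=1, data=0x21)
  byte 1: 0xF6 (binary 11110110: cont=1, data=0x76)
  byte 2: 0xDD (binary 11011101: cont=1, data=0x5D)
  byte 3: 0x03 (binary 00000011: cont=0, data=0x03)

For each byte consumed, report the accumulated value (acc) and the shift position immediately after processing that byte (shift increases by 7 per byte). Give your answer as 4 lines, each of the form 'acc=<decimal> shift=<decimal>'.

byte 0=0xA1: payload=0x21=33, contrib = 33<<0 = 33; acc -> 33, shift -> 7
byte 1=0xF6: payload=0x76=118, contrib = 118<<7 = 15104; acc -> 15137, shift -> 14
byte 2=0xDD: payload=0x5D=93, contrib = 93<<14 = 1523712; acc -> 1538849, shift -> 21
byte 3=0x03: payload=0x03=3, contrib = 3<<21 = 6291456; acc -> 7830305, shift -> 28

Answer: acc=33 shift=7
acc=15137 shift=14
acc=1538849 shift=21
acc=7830305 shift=28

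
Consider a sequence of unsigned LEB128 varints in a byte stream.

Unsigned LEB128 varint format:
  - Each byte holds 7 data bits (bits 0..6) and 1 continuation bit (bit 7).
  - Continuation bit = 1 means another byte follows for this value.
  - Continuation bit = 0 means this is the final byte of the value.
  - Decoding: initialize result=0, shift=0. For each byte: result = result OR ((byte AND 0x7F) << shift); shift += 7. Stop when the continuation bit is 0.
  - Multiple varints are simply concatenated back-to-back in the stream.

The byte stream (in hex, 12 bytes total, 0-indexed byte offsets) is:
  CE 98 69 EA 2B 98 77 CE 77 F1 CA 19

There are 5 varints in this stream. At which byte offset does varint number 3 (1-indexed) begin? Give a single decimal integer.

  byte[0]=0xCE cont=1 payload=0x4E=78: acc |= 78<<0 -> acc=78 shift=7
  byte[1]=0x98 cont=1 payload=0x18=24: acc |= 24<<7 -> acc=3150 shift=14
  byte[2]=0x69 cont=0 payload=0x69=105: acc |= 105<<14 -> acc=1723470 shift=21 [end]
Varint 1: bytes[0:3] = CE 98 69 -> value 1723470 (3 byte(s))
  byte[3]=0xEA cont=1 payload=0x6A=106: acc |= 106<<0 -> acc=106 shift=7
  byte[4]=0x2B cont=0 payload=0x2B=43: acc |= 43<<7 -> acc=5610 shift=14 [end]
Varint 2: bytes[3:5] = EA 2B -> value 5610 (2 byte(s))
  byte[5]=0x98 cont=1 payload=0x18=24: acc |= 24<<0 -> acc=24 shift=7
  byte[6]=0x77 cont=0 payload=0x77=119: acc |= 119<<7 -> acc=15256 shift=14 [end]
Varint 3: bytes[5:7] = 98 77 -> value 15256 (2 byte(s))
  byte[7]=0xCE cont=1 payload=0x4E=78: acc |= 78<<0 -> acc=78 shift=7
  byte[8]=0x77 cont=0 payload=0x77=119: acc |= 119<<7 -> acc=15310 shift=14 [end]
Varint 4: bytes[7:9] = CE 77 -> value 15310 (2 byte(s))
  byte[9]=0xF1 cont=1 payload=0x71=113: acc |= 113<<0 -> acc=113 shift=7
  byte[10]=0xCA cont=1 payload=0x4A=74: acc |= 74<<7 -> acc=9585 shift=14
  byte[11]=0x19 cont=0 payload=0x19=25: acc |= 25<<14 -> acc=419185 shift=21 [end]
Varint 5: bytes[9:12] = F1 CA 19 -> value 419185 (3 byte(s))

Answer: 5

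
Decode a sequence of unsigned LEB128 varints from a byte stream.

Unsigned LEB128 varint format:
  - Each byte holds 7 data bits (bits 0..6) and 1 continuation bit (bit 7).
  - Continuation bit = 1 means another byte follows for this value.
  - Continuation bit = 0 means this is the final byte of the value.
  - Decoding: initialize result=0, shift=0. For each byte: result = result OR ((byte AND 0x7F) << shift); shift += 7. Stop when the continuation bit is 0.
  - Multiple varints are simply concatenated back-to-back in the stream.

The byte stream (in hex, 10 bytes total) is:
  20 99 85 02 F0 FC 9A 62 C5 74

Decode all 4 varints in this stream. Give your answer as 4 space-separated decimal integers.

Answer: 32 33433 205962864 14917

Derivation:
  byte[0]=0x20 cont=0 payload=0x20=32: acc |= 32<<0 -> acc=32 shift=7 [end]
Varint 1: bytes[0:1] = 20 -> value 32 (1 byte(s))
  byte[1]=0x99 cont=1 payload=0x19=25: acc |= 25<<0 -> acc=25 shift=7
  byte[2]=0x85 cont=1 payload=0x05=5: acc |= 5<<7 -> acc=665 shift=14
  byte[3]=0x02 cont=0 payload=0x02=2: acc |= 2<<14 -> acc=33433 shift=21 [end]
Varint 2: bytes[1:4] = 99 85 02 -> value 33433 (3 byte(s))
  byte[4]=0xF0 cont=1 payload=0x70=112: acc |= 112<<0 -> acc=112 shift=7
  byte[5]=0xFC cont=1 payload=0x7C=124: acc |= 124<<7 -> acc=15984 shift=14
  byte[6]=0x9A cont=1 payload=0x1A=26: acc |= 26<<14 -> acc=441968 shift=21
  byte[7]=0x62 cont=0 payload=0x62=98: acc |= 98<<21 -> acc=205962864 shift=28 [end]
Varint 3: bytes[4:8] = F0 FC 9A 62 -> value 205962864 (4 byte(s))
  byte[8]=0xC5 cont=1 payload=0x45=69: acc |= 69<<0 -> acc=69 shift=7
  byte[9]=0x74 cont=0 payload=0x74=116: acc |= 116<<7 -> acc=14917 shift=14 [end]
Varint 4: bytes[8:10] = C5 74 -> value 14917 (2 byte(s))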